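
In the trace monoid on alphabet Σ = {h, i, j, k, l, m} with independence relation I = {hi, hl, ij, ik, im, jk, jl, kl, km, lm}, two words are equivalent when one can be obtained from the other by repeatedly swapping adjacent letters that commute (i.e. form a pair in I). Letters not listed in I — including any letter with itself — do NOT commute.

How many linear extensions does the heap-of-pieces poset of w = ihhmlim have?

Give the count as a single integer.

piece 0:i — minimal
piece 1:h — minimal
piece 2:h rests on {1:h}
piece 3:m rests on {2:h}
piece 4:l rests on {0:i}
piece 5:i rests on {4:l}
piece 6:m rests on {3:m}
minimal pieces: {0:i, 1:h}
ways to finish when only these pieces remain (= sum over removing one remaining piece with nothing left below it):
  1 left: {5}→1  {6}→1
  2 left: {3,6}→1  {4,5}→1  {5,6}→2
  3 left: {0,4,5}→1  {2,3,6}→1  {3,5,6}→3  {4,5,6}→3
  4 left: {0,4,5,6}→4  {1,2,3,6}→1  {2,3,5,6}→4  {3,4,5,6}→6
  5 left: {0,3,4,5,6}→10  {1,2,3,5,6}→5  {2,3,4,5,6}→10
  placing 0:i first → 15 extensions
  placing 1:h first → 20 extensions
total linear extensions = 35

35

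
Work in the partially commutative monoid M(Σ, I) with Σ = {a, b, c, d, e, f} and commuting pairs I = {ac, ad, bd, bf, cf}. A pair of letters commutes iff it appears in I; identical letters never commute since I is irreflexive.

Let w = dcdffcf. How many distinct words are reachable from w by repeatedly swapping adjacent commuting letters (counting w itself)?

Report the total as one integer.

4

drop 0:d onto floor
drop 1:c onto {0:d}
drop 2:d onto {1:c}
drop 3:f onto {2:d}
drop 4:f onto {3:f}
drop 5:c onto {2:d}
drop 6:f onto {4:f}
ground layer = {0:d}
drop-orders for the pieces not yet dropped (sum over which currently-grounded one goes next):
  1 to go: {5} 1  {6} 1
  2 to go: {4,6} 1  {5,6} 2
  3 to go: {3,4,6} 1  {4,5,6} 3
  4 to go: {3,4,5,6} 4
  5 to go: {2,3,4,5,6} 4
  if 0:d drops first: 4 orders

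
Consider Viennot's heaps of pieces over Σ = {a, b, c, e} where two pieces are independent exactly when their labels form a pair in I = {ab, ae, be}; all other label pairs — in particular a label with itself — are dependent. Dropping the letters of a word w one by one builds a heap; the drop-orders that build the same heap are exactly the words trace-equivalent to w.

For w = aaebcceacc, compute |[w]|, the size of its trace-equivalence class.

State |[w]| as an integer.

24

0(a) covers ∅
1(a) covers 0:a
2(e) covers ∅
3(b) covers ∅
4(c) covers 1:a, 2:e, 3:b
5(c) covers 4:c
6(e) covers 5:c
7(a) covers 5:c
8(c) covers 6:e, 7:a
9(c) covers 8:c
floor of heap: 0:a, 2:e, 3:b
completions by unplaced set U, small U first (add the entries for U minus each lowest piece of U):
  |U|=1: {9}:1
  |U|=2: {8,9}:1
  |U|=3: {6,8,9}:1  {7,8,9}:1
  |U|=4: {6,7,8,9}:2
  |U|=5: {5,6,7,8,9}:2
  |U|=6: {4,5,6,7,8,9}:2
  |U|=7: {1,4,5,6,7,8,9}:2  {2,4,5,6,7,8,9}:2  {3,4,5,6,7,8,9}:2
  |U|=8: {0,1,4,5,6,7,8,9}:2  {1,2,4,5,6,7,8,9}:4  {1,3,4,5,6,7,8,9}:4  {2,3,4,5,6,7,8,9}:4
  start at 0(a): 12
  start at 2(e): 6
  start at 3(b): 6
sum over floor = 24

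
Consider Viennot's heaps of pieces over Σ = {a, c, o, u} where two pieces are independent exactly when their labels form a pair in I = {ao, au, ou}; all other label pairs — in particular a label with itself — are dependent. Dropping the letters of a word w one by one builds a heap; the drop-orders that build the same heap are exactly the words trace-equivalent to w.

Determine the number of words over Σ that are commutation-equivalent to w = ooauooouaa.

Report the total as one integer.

#0=o has no predecessor
#1=o depends on [0:o]
#2=a has no predecessor
#3=u has no predecessor
#4=o depends on [1:o]
#5=o depends on [4:o]
#6=o depends on [5:o]
#7=u depends on [3:u]
#8=a depends on [2:a]
#9=a depends on [8:a]
sources: [0:o, 2:a, 3:u]
N(rest) = Σ N(rest − s) over sources s of rest; N(one piece) = 1:
  size 1 → [6]=1  [7]=1  [9]=1
  size 2 → [3,7]=1  [5,6]=1  [6,7]=2  [6,9]=2  [7,9]=2  [8,9]=1
  size 3 → [2,8,9]=1  [3,6,7]=3  [3,7,9]=3  [4,5,6]=1  [5,6,7]=3  [5,6,9]=3  [6,7,9]=6  [6,8,9]=3  [7,8,9]=3
  size 4 → [1,4,5,6]=1  [2,6,8,9]=4  [2,7,8,9]=4  [3,5,6,7]=6  [3,6,7,9]=12  [3,7,8,9]=6  [4,5,6,7]=4  [4,5,6,9]=4  [5,6,7,9]=12  [5,6,8,9]=6  [6,7,8,9]=12
  size 5 → [0,1,4,5,6]=1  [1,4,5,6,7]=5  [1,4,5,6,9]=5  [2,3,7,8,9]=10  [2,5,6,8,9]=10  [2,6,7,8,9]=20  [3,4,5,6,7]=10  [3,5,6,7,9]=30  [3,6,7,8,9]=30  [4,5,6,7,9]=20  [4,5,6,8,9]=10  [5,6,7,8,9]=30
  size 6 → [0,1,4,5,6,7]=6  [0,1,4,5,6,9]=6  [1,3,4,5,6,7]=15  [1,4,5,6,7,9]=30  [1,4,5,6,8,9]=15  [2,3,6,7,8,9]=60  [2,4,5,6,8,9]=20  [2,5,6,7,8,9]=60  [3,4,5,6,7,9]=60  [3,5,6,7,8,9]=90  [4,5,6,7,8,9]=60
  size 7 → [0,1,3,4,5,6,7]=21  [0,1,4,5,6,7,9]=42  [0,1,4,5,6,8,9]=21  [1,2,4,5,6,8,9]=35  [1,3,4,5,6,7,9]=105  [1,4,5,6,7,8,9]=105  [2,3,5,6,7,8,9]=210  [2,4,5,6,7,8,9]=140  [3,4,5,6,7,8,9]=210
  size 8 → [0,1,2,4,5,6,8,9]=56  [0,1,3,4,5,6,7,9]=168  [0,1,4,5,6,7,8,9]=168  [1,2,4,5,6,7,8,9]=280  [1,3,4,5,6,7,8,9]=420  [2,3,4,5,6,7,8,9]=560
  first=0(o) contributes 1260
  first=2(a) contributes 756
  first=3(u) contributes 504
|[w]| = 2520

2520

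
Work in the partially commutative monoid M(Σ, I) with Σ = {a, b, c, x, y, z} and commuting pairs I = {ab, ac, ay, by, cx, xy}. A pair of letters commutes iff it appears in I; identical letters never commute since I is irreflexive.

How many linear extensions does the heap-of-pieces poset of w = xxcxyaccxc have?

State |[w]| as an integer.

drop 0:x onto floor
drop 1:x onto {0:x}
drop 2:c onto floor
drop 3:x onto {1:x}
drop 4:y onto {2:c}
drop 5:a onto {3:x}
drop 6:c onto {4:y}
drop 7:c onto {6:c}
drop 8:x onto {5:a}
drop 9:c onto {7:c}
ground layer = {0:x, 2:c}
drop-orders for the pieces not yet dropped (sum over which currently-grounded one goes next):
  1 to go: {8} 1  {9} 1
  2 to go: {5,8} 1  {7,9} 1  {8,9} 2
  3 to go: {3,5,8} 1  {5,8,9} 3  {6,7,9} 1  {7,8,9} 3
  4 to go: {1,3,5,8} 1  {3,5,8,9} 4  {4,6,7,9} 1  {5,7,8,9} 6  {6,7,8,9} 4
  5 to go: {0,1,3,5,8} 1  {1,3,5,8,9} 5  {2,4,6,7,9} 1  {3,5,7,8,9} 10  {4,6,7,8,9} 5  {5,6,7,8,9} 10
  6 to go: {0,1,3,5,8,9} 6  {1,3,5,7,8,9} 15  {2,4,6,7,8,9} 6  {3,5,6,7,8,9} 20  {4,5,6,7,8,9} 15
  7 to go: {0,1,3,5,7,8,9} 21  {1,3,5,6,7,8,9} 35  {2,4,5,6,7,8,9} 21  {3,4,5,6,7,8,9} 35
  8 to go: {0,1,3,5,6,7,8,9} 56  {1,3,4,5,6,7,8,9} 70  {2,3,4,5,6,7,8,9} 56
  if 0:x drops first: 126 orders
  if 2:c drops first: 126 orders
heap linearizations: 252

252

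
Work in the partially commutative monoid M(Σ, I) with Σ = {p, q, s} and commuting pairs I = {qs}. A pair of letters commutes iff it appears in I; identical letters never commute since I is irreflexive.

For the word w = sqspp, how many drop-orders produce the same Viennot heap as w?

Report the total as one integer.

3

drop 0:s onto floor
drop 1:q onto floor
drop 2:s onto {0:s}
drop 3:p onto {1:q, 2:s}
drop 4:p onto {3:p}
ground layer = {0:s, 1:q}
drop-orders for the pieces not yet dropped (sum over which currently-grounded one goes next):
  1 to go: {4} 1
  2 to go: {3,4} 1
  3 to go: {1,3,4} 1  {2,3,4} 1
  if 0:s drops first: 2 orders
  if 1:q drops first: 1 orders
heap linearizations: 3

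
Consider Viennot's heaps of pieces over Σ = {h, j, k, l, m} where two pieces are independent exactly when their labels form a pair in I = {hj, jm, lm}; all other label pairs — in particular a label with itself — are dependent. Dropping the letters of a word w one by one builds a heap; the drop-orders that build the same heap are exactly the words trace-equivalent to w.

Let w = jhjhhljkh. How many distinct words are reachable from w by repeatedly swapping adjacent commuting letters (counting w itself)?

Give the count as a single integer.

10

piece 0:j — minimal
piece 1:h — minimal
piece 2:j rests on {0:j}
piece 3:h rests on {1:h}
piece 4:h rests on {3:h}
piece 5:l rests on {2:j, 4:h}
piece 6:j rests on {5:l}
piece 7:k rests on {6:j}
piece 8:h rests on {7:k}
minimal pieces: {0:j, 1:h}
ways to finish when only these pieces remain (= sum over removing one remaining piece with nothing left below it):
  1 left: {8}→1
  2 left: {7,8}→1
  3 left: {6,7,8}→1
  4 left: {5,6,7,8}→1
  5 left: {2,5,6,7,8}→1  {4,5,6,7,8}→1
  6 left: {0,2,5,6,7,8}→1  {2,4,5,6,7,8}→2  {3,4,5,6,7,8}→1
  7 left: {0,2,4,5,6,7,8}→3  {1,3,4,5,6,7,8}→1  {2,3,4,5,6,7,8}→3
  placing 0:j first → 4 extensions
  placing 1:h first → 6 extensions
total linear extensions = 10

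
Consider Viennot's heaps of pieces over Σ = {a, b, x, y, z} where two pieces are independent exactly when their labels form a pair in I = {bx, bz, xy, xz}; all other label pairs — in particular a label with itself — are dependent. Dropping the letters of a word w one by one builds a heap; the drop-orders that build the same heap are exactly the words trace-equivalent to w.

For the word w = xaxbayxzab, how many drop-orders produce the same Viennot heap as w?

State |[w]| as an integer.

6

#0=x has no predecessor
#1=a depends on [0:x]
#2=x depends on [1:a]
#3=b depends on [1:a]
#4=a depends on [2:x, 3:b]
#5=y depends on [4:a]
#6=x depends on [4:a]
#7=z depends on [5:y]
#8=a depends on [6:x, 7:z]
#9=b depends on [8:a]
sources: [0:x]
N(rest) = Σ N(rest − s) over sources s of rest; N(one piece) = 1:
  size 1 → [9]=1
  size 2 → [8,9]=1
  size 3 → [6,8,9]=1  [7,8,9]=1
  size 4 → [5,7,8,9]=1  [6,7,8,9]=2
  size 5 → [5,6,7,8,9]=3
  size 6 → [4,5,6,7,8,9]=3
  size 7 → [2,4,5,6,7,8,9]=3  [3,4,5,6,7,8,9]=3
  size 8 → [2,3,4,5,6,7,8,9]=6
  first=0(x) contributes 6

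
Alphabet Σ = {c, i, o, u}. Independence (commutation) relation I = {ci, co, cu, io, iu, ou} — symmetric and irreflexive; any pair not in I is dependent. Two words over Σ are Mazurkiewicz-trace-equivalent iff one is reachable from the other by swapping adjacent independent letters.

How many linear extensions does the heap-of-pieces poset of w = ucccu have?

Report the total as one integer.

10

0(u) covers ∅
1(c) covers ∅
2(c) covers 1:c
3(c) covers 2:c
4(u) covers 0:u
floor of heap: 0:u, 1:c
completions by unplaced set U, small U first (add the entries for U minus each lowest piece of U):
  |U|=1: {3}:1  {4}:1
  |U|=2: {0,4}:1  {2,3}:1  {3,4}:2
  |U|=3: {0,3,4}:3  {1,2,3}:1  {2,3,4}:3
  start at 0(u): 4
  start at 1(c): 6
sum over floor = 10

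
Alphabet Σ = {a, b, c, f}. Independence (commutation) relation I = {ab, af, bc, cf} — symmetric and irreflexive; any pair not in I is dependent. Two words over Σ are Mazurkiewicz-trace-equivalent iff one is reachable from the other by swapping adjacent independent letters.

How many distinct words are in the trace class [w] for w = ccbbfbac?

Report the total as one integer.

0(c) covers ∅
1(c) covers 0:c
2(b) covers ∅
3(b) covers 2:b
4(f) covers 3:b
5(b) covers 4:f
6(a) covers 1:c
7(c) covers 6:a
floor of heap: 0:c, 2:b
completions by unplaced set U, small U first (add the entries for U minus each lowest piece of U):
  |U|=1: {5}:1  {7}:1
  |U|=2: {4,5}:1  {5,7}:2  {6,7}:1
  |U|=3: {1,6,7}:1  {3,4,5}:1  {4,5,7}:3  {5,6,7}:3
  |U|=4: {0,1,6,7}:1  {1,5,6,7}:4  {2,3,4,5}:1  {3,4,5,7}:4  {4,5,6,7}:6
  |U|=5: {0,1,5,6,7}:5  {1,4,5,6,7}:10  {2,3,4,5,7}:5  {3,4,5,6,7}:10
  |U|=6: {0,1,4,5,6,7}:15  {1,3,4,5,6,7}:20  {2,3,4,5,6,7}:15
  start at 0(c): 35
  start at 2(b): 35
sum over floor = 70

70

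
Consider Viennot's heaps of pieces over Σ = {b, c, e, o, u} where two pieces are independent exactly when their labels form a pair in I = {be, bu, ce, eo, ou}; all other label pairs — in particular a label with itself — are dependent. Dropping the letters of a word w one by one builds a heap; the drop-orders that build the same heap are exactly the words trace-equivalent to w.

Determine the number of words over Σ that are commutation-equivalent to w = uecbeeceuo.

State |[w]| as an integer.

105

drop 0:u onto floor
drop 1:e onto {0:u}
drop 2:c onto {0:u}
drop 3:b onto {2:c}
drop 4:e onto {1:e}
drop 5:e onto {4:e}
drop 6:c onto {3:b}
drop 7:e onto {5:e}
drop 8:u onto {6:c, 7:e}
drop 9:o onto {6:c}
ground layer = {0:u}
drop-orders for the pieces not yet dropped (sum over which currently-grounded one goes next):
  1 to go: {8} 1  {9} 1
  2 to go: {7,8} 1  {8,9} 2
  3 to go: {5,7,8} 1  {6,8,9} 2  {7,8,9} 3
  4 to go: {3,6,8,9} 2  {4,5,7,8} 1  {5,7,8,9} 4  {6,7,8,9} 5
  5 to go: {1,4,5,7,8} 1  {2,3,6,8,9} 2  {3,6,7,8,9} 7  {4,5,7,8,9} 5  {5,6,7,8,9} 9
  6 to go: {1,4,5,7,8,9} 6  {2,3,6,7,8,9} 9  {3,5,6,7,8,9} 16  {4,5,6,7,8,9} 14
  7 to go: {1,4,5,6,7,8,9} 20  {2,3,5,6,7,8,9} 25  {3,4,5,6,7,8,9} 30
  8 to go: {1,3,4,5,6,7,8,9} 50  {2,3,4,5,6,7,8,9} 55
  if 0:u drops first: 105 orders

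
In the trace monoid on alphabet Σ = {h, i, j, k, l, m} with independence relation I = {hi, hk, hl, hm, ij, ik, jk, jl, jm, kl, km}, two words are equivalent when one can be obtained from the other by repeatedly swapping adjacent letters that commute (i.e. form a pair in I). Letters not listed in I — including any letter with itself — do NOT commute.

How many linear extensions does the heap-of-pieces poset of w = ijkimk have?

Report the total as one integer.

#0=i has no predecessor
#1=j has no predecessor
#2=k has no predecessor
#3=i depends on [0:i]
#4=m depends on [3:i]
#5=k depends on [2:k]
sources: [0:i, 1:j, 2:k]
N(rest) = Σ N(rest − s) over sources s of rest; N(one piece) = 1:
  size 1 → [1]=1  [4]=1  [5]=1
  size 2 → [1,4]=2  [1,5]=2  [2,5]=1  [3,4]=1  [4,5]=2
  size 3 → [0,3,4]=1  [1,2,5]=3  [1,3,4]=3  [1,4,5]=6  [2,4,5]=3  [3,4,5]=3
  size 4 → [0,1,3,4]=4  [0,3,4,5]=4  [1,2,4,5]=12  [1,3,4,5]=12  [2,3,4,5]=6
  first=0(i) contributes 30
  first=1(j) contributes 10
  first=2(k) contributes 20
|[w]| = 60

60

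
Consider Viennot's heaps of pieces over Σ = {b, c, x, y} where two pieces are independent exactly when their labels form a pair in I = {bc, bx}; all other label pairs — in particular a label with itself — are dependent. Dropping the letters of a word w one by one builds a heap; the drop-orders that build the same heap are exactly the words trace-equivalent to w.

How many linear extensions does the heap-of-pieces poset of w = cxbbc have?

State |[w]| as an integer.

10

drop 0:c onto floor
drop 1:x onto {0:c}
drop 2:b onto floor
drop 3:b onto {2:b}
drop 4:c onto {1:x}
ground layer = {0:c, 2:b}
drop-orders for the pieces not yet dropped (sum over which currently-grounded one goes next):
  1 to go: {3} 1  {4} 1
  2 to go: {1,4} 1  {2,3} 1  {3,4} 2
  3 to go: {0,1,4} 1  {1,3,4} 3  {2,3,4} 3
  if 0:c drops first: 6 orders
  if 2:b drops first: 4 orders
heap linearizations: 10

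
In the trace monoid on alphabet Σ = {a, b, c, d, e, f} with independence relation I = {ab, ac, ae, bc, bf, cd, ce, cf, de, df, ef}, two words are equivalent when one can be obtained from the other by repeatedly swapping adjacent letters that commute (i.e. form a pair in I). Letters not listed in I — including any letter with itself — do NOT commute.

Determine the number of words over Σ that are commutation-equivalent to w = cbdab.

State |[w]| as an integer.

10

#0=c has no predecessor
#1=b has no predecessor
#2=d depends on [1:b]
#3=a depends on [2:d]
#4=b depends on [2:d]
sources: [0:c, 1:b]
N(rest) = Σ N(rest − s) over sources s of rest; N(one piece) = 1:
  size 1 → [0]=1  [3]=1  [4]=1
  size 2 → [0,3]=2  [0,4]=2  [3,4]=2
  size 3 → [0,3,4]=6  [2,3,4]=2
  first=0(c) contributes 2
  first=1(b) contributes 8
|[w]| = 10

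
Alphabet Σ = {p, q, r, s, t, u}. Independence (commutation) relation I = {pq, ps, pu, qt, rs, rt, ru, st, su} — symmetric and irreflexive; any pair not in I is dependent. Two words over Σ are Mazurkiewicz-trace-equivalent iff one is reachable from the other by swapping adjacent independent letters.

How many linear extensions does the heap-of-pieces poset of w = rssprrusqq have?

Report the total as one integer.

280

drop 0:r onto floor
drop 1:s onto floor
drop 2:s onto {1:s}
drop 3:p onto {0:r}
drop 4:r onto {3:p}
drop 5:r onto {4:r}
drop 6:u onto floor
drop 7:s onto {2:s}
drop 8:q onto {5:r, 6:u, 7:s}
drop 9:q onto {8:q}
ground layer = {0:r, 1:s, 6:u}
drop-orders for the pieces not yet dropped (sum over which currently-grounded one goes next):
  1 to go: {9} 1
  2 to go: {8,9} 1
  3 to go: {5,8,9} 1  {6,8,9} 1  {7,8,9} 1
  4 to go: {2,7,8,9} 1  {4,5,8,9} 1  {5,6,8,9} 2  {5,7,8,9} 2  {6,7,8,9} 2
  5 to go: {1,2,7,8,9} 1  {2,5,7,8,9} 3  {2,6,7,8,9} 3  {3,4,5,8,9} 1  {4,5,6,8,9} 3  {4,5,7,8,9} 3  {5,6,7,8,9} 6
  6 to go: {0,3,4,5,8,9} 1  {1,2,5,7,8,9} 4  {1,2,6,7,8,9} 4  {2,4,5,7,8,9} 6  {2,5,6,7,8,9} 12  {3,4,5,6,8,9} 4  {3,4,5,7,8,9} 4  {4,5,6,7,8,9} 12
  7 to go: {0,3,4,5,6,8,9} 5  {0,3,4,5,7,8,9} 5  {1,2,4,5,7,8,9} 10  {1,2,5,6,7,8,9} 20  {2,3,4,5,7,8,9} 10  {2,4,5,6,7,8,9} 30  {3,4,5,6,7,8,9} 20
  8 to go: {0,2,3,4,5,7,8,9} 15  {0,3,4,5,6,7,8,9} 30  {1,2,3,4,5,7,8,9} 20  {1,2,4,5,6,7,8,9} 60  {2,3,4,5,6,7,8,9} 60
  if 0:r drops first: 140 orders
  if 1:s drops first: 105 orders
  if 6:u drops first: 35 orders
heap linearizations: 280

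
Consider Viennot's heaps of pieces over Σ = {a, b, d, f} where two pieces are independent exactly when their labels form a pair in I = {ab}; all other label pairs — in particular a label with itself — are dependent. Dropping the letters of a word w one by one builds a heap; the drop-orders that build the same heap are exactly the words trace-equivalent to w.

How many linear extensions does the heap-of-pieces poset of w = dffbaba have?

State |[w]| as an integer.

drop 0:d onto floor
drop 1:f onto {0:d}
drop 2:f onto {1:f}
drop 3:b onto {2:f}
drop 4:a onto {2:f}
drop 5:b onto {3:b}
drop 6:a onto {4:a}
ground layer = {0:d}
drop-orders for the pieces not yet dropped (sum over which currently-grounded one goes next):
  1 to go: {5} 1  {6} 1
  2 to go: {3,5} 1  {4,6} 1  {5,6} 2
  3 to go: {3,5,6} 3  {4,5,6} 3
  4 to go: {3,4,5,6} 6
  5 to go: {2,3,4,5,6} 6
  if 0:d drops first: 6 orders

6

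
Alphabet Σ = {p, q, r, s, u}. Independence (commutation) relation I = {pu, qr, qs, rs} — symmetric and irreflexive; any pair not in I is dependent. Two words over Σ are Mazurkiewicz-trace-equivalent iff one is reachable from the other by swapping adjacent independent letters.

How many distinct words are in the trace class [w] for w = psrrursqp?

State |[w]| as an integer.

18

#0=p has no predecessor
#1=s depends on [0:p]
#2=r depends on [0:p]
#3=r depends on [2:r]
#4=u depends on [1:s, 3:r]
#5=r depends on [4:u]
#6=s depends on [4:u]
#7=q depends on [4:u]
#8=p depends on [5:r, 6:s, 7:q]
sources: [0:p]
N(rest) = Σ N(rest − s) over sources s of rest; N(one piece) = 1:
  size 1 → [8]=1
  size 2 → [5,8]=1  [6,8]=1  [7,8]=1
  size 3 → [5,6,8]=2  [5,7,8]=2  [6,7,8]=2
  size 4 → [5,6,7,8]=6
  size 5 → [4,5,6,7,8]=6
  size 6 → [1,4,5,6,7,8]=6  [3,4,5,6,7,8]=6
  size 7 → [1,3,4,5,6,7,8]=12  [2,3,4,5,6,7,8]=6
  first=0(p) contributes 18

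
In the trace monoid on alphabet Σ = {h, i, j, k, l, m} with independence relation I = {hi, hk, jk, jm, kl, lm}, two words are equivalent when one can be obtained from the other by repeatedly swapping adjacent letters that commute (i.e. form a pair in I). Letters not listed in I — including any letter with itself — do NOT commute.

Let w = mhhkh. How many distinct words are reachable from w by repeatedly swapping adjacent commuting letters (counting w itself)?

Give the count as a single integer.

4

drop 0:m onto floor
drop 1:h onto {0:m}
drop 2:h onto {1:h}
drop 3:k onto {0:m}
drop 4:h onto {2:h}
ground layer = {0:m}
drop-orders for the pieces not yet dropped (sum over which currently-grounded one goes next):
  1 to go: {3} 1  {4} 1
  2 to go: {2,4} 1  {3,4} 2
  3 to go: {1,2,4} 1  {2,3,4} 3
  if 0:m drops first: 4 orders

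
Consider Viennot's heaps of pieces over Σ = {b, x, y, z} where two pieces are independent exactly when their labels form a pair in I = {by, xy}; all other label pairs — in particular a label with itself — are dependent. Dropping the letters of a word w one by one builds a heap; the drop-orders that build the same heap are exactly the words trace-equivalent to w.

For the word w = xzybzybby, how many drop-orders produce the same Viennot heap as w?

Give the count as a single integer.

0(x) covers ∅
1(z) covers 0:x
2(y) covers 1:z
3(b) covers 1:z
4(z) covers 2:y, 3:b
5(y) covers 4:z
6(b) covers 4:z
7(b) covers 6:b
8(y) covers 5:y
floor of heap: 0:x
completions by unplaced set U, small U first (add the entries for U minus each lowest piece of U):
  |U|=1: {7}:1  {8}:1
  |U|=2: {5,8}:1  {6,7}:1  {7,8}:2
  |U|=3: {5,7,8}:3  {6,7,8}:3
  |U|=4: {5,6,7,8}:6
  |U|=5: {4,5,6,7,8}:6
  |U|=6: {2,4,5,6,7,8}:6  {3,4,5,6,7,8}:6
  |U|=7: {2,3,4,5,6,7,8}:12
  start at 0(x): 12

12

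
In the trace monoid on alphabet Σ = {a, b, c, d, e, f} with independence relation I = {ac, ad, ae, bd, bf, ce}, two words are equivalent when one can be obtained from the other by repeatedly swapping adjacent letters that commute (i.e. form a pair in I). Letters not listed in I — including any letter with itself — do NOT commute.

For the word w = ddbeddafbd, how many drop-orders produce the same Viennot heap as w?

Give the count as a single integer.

#0=d has no predecessor
#1=d depends on [0:d]
#2=b has no predecessor
#3=e depends on [1:d, 2:b]
#4=d depends on [3:e]
#5=d depends on [4:d]
#6=a depends on [2:b]
#7=f depends on [5:d, 6:a]
#8=b depends on [3:e, 6:a]
#9=d depends on [7:f]
sources: [0:d, 2:b]
N(rest) = Σ N(rest − s) over sources s of rest; N(one piece) = 1:
  size 1 → [8]=1  [9]=1
  size 2 → [7,9]=1  [8,9]=2
  size 3 → [5,7,9]=1  [7,8,9]=3
  size 4 → [4,5,7,9]=1  [5,7,8,9]=4  [6,7,8,9]=3
  size 5 → [4,5,7,8,9]=5  [5,6,7,8,9]=7
  size 6 → [3,4,5,7,8,9]=5  [4,5,6,7,8,9]=12
  size 7 → [1,3,4,5,7,8,9]=5  [3,4,5,6,7,8,9]=17
  size 8 → [0,1,3,4,5,7,8,9]=5  [1,3,4,5,6,7,8,9]=22  [2,3,4,5,6,7,8,9]=17
  first=0(d) contributes 39
  first=2(b) contributes 27
|[w]| = 66

66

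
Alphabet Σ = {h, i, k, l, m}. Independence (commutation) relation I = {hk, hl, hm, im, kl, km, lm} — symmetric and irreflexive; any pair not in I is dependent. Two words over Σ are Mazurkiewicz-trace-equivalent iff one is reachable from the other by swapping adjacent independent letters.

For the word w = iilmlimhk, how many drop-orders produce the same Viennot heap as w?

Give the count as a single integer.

72

0(i) covers ∅
1(i) covers 0:i
2(l) covers 1:i
3(m) covers ∅
4(l) covers 2:l
5(i) covers 4:l
6(m) covers 3:m
7(h) covers 5:i
8(k) covers 5:i
floor of heap: 0:i, 3:m
completions by unplaced set U, small U first (add the entries for U minus each lowest piece of U):
  |U|=1: {6}:1  {7}:1  {8}:1
  |U|=2: {3,6}:1  {6,7}:2  {6,8}:2  {7,8}:2
  |U|=3: {3,6,7}:3  {3,6,8}:3  {5,7,8}:2  {6,7,8}:6
  |U|=4: {3,6,7,8}:12  {4,5,7,8}:2  {5,6,7,8}:8
  |U|=5: {2,4,5,7,8}:2  {3,5,6,7,8}:20  {4,5,6,7,8}:10
  |U|=6: {1,2,4,5,7,8}:2  {2,4,5,6,7,8}:12  {3,4,5,6,7,8}:30
  |U|=7: {0,1,2,4,5,7,8}:2  {1,2,4,5,6,7,8}:14  {2,3,4,5,6,7,8}:42
  start at 0(i): 56
  start at 3(m): 16
sum over floor = 72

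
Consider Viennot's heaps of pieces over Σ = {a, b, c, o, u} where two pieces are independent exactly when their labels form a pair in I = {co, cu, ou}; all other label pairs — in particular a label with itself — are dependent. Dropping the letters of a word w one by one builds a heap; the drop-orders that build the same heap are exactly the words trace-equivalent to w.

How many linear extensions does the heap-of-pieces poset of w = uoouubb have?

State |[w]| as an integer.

10

piece 0:u — minimal
piece 1:o — minimal
piece 2:o rests on {1:o}
piece 3:u rests on {0:u}
piece 4:u rests on {3:u}
piece 5:b rests on {2:o, 4:u}
piece 6:b rests on {5:b}
minimal pieces: {0:u, 1:o}
ways to finish when only these pieces remain (= sum over removing one remaining piece with nothing left below it):
  1 left: {6}→1
  2 left: {5,6}→1
  3 left: {2,5,6}→1  {4,5,6}→1
  4 left: {1,2,5,6}→1  {2,4,5,6}→2  {3,4,5,6}→1
  5 left: {0,3,4,5,6}→1  {1,2,4,5,6}→3  {2,3,4,5,6}→3
  placing 0:u first → 6 extensions
  placing 1:o first → 4 extensions
total linear extensions = 10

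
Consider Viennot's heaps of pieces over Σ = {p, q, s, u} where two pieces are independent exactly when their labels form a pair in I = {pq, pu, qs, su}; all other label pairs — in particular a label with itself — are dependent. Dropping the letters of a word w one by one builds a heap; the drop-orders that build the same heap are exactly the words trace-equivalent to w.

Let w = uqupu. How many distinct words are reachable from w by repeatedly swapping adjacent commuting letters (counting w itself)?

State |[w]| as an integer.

5

#0=u has no predecessor
#1=q depends on [0:u]
#2=u depends on [1:q]
#3=p has no predecessor
#4=u depends on [2:u]
sources: [0:u, 3:p]
N(rest) = Σ N(rest − s) over sources s of rest; N(one piece) = 1:
  size 1 → [3]=1  [4]=1
  size 2 → [2,4]=1  [3,4]=2
  size 3 → [1,2,4]=1  [2,3,4]=3
  first=0(u) contributes 4
  first=3(p) contributes 1
|[w]| = 5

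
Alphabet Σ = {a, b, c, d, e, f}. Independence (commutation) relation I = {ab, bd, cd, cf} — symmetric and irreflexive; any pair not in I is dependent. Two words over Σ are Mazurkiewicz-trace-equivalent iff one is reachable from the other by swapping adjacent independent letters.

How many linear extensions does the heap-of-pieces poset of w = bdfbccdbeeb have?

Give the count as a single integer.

10

piece 0:b — minimal
piece 1:d — minimal
piece 2:f rests on {0:b, 1:d}
piece 3:b rests on {2:f}
piece 4:c rests on {3:b}
piece 5:c rests on {4:c}
piece 6:d rests on {2:f}
piece 7:b rests on {5:c}
piece 8:e rests on {6:d, 7:b}
piece 9:e rests on {8:e}
piece 10:b rests on {9:e}
minimal pieces: {0:b, 1:d}
ways to finish when only these pieces remain (= sum over removing one remaining piece with nothing left below it):
  1 left: {10}→1
  2 left: {9,10}→1
  3 left: {8,9,10}→1
  4 left: {6,8,9,10}→1  {7,8,9,10}→1
  5 left: {5,7,8,9,10}→1  {6,7,8,9,10}→2
  6 left: {4,5,7,8,9,10}→1  {5,6,7,8,9,10}→3
  7 left: {3,4,5,7,8,9,10}→1  {4,5,6,7,8,9,10}→4
  8 left: {3,4,5,6,7,8,9,10}→5
  9 left: {2,3,4,5,6,7,8,9,10}→5
  placing 0:b first → 5 extensions
  placing 1:d first → 5 extensions
total linear extensions = 10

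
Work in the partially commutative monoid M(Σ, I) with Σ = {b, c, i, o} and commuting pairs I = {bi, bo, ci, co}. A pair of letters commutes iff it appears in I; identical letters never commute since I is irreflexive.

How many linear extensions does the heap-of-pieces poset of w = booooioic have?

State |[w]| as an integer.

0(b) covers ∅
1(o) covers ∅
2(o) covers 1:o
3(o) covers 2:o
4(o) covers 3:o
5(i) covers 4:o
6(o) covers 5:i
7(i) covers 6:o
8(c) covers 0:b
floor of heap: 0:b, 1:o
completions by unplaced set U, small U first (add the entries for U minus each lowest piece of U):
  |U|=1: {7}:1  {8}:1
  |U|=2: {0,8}:1  {6,7}:1  {7,8}:2
  |U|=3: {0,7,8}:3  {5,6,7}:1  {6,7,8}:3
  |U|=4: {0,6,7,8}:6  {4,5,6,7}:1  {5,6,7,8}:4
  |U|=5: {0,5,6,7,8}:10  {3,4,5,6,7}:1  {4,5,6,7,8}:5
  |U|=6: {0,4,5,6,7,8}:15  {2,3,4,5,6,7}:1  {3,4,5,6,7,8}:6
  |U|=7: {0,3,4,5,6,7,8}:21  {1,2,3,4,5,6,7}:1  {2,3,4,5,6,7,8}:7
  start at 0(b): 8
  start at 1(o): 28
sum over floor = 36

36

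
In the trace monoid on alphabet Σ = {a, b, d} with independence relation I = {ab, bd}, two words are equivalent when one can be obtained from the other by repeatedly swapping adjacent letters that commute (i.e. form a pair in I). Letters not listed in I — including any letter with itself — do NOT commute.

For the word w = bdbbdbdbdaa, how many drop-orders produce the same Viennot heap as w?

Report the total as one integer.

0(b) covers ∅
1(d) covers ∅
2(b) covers 0:b
3(b) covers 2:b
4(d) covers 1:d
5(b) covers 3:b
6(d) covers 4:d
7(b) covers 5:b
8(d) covers 6:d
9(a) covers 8:d
10(a) covers 9:a
floor of heap: 0:b, 1:d
completions by unplaced set U, small U first (add the entries for U minus each lowest piece of U):
  |U|=1: {7}:1  {10}:1
  |U|=2: {5,7}:1  {7,10}:2  {9,10}:1
  |U|=3: {3,5,7}:1  {5,7,10}:3  {7,9,10}:3  {8,9,10}:1
  |U|=4: {2,3,5,7}:1  {3,5,7,10}:4  {5,7,9,10}:6  {6,8,9,10}:1  {7,8,9,10}:4
  |U|=5: {0,2,3,5,7}:1  {2,3,5,7,10}:5  {3,5,7,9,10}:10  {4,6,8,9,10}:1  {5,7,8,9,10}:10  {6,7,8,9,10}:5
  |U|=6: {0,2,3,5,7,10}:6  {1,4,6,8,9,10}:1  {2,3,5,7,9,10}:15  {3,5,7,8,9,10}:20  {4,6,7,8,9,10}:6  {5,6,7,8,9,10}:15
  |U|=7: {0,2,3,5,7,9,10}:21  {1,4,6,7,8,9,10}:7  {2,3,5,7,8,9,10}:35  {3,5,6,7,8,9,10}:35  {4,5,6,7,8,9,10}:21
  |U|=8: {0,2,3,5,7,8,9,10}:56  {1,4,5,6,7,8,9,10}:28  {2,3,5,6,7,8,9,10}:70  {3,4,5,6,7,8,9,10}:56
  |U|=9: {0,2,3,5,6,7,8,9,10}:126  {1,3,4,5,6,7,8,9,10}:84  {2,3,4,5,6,7,8,9,10}:126
  start at 0(b): 210
  start at 1(d): 252
sum over floor = 462

462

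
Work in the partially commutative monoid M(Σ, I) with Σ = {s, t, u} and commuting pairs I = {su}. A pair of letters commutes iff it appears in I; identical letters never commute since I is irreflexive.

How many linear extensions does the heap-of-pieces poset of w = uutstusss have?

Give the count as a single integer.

0(u) covers ∅
1(u) covers 0:u
2(t) covers 1:u
3(s) covers 2:t
4(t) covers 3:s
5(u) covers 4:t
6(s) covers 4:t
7(s) covers 6:s
8(s) covers 7:s
floor of heap: 0:u
completions by unplaced set U, small U first (add the entries for U minus each lowest piece of U):
  |U|=1: {5}:1  {8}:1
  |U|=2: {5,8}:2  {7,8}:1
  |U|=3: {5,7,8}:3  {6,7,8}:1
  |U|=4: {5,6,7,8}:4
  |U|=5: {4,5,6,7,8}:4
  |U|=6: {3,4,5,6,7,8}:4
  |U|=7: {2,3,4,5,6,7,8}:4
  start at 0(u): 4

4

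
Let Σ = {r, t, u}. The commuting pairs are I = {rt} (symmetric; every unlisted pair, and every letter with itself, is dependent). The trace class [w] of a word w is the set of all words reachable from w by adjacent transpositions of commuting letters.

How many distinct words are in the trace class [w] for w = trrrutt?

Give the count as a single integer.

0(t) covers ∅
1(r) covers ∅
2(r) covers 1:r
3(r) covers 2:r
4(u) covers 0:t, 3:r
5(t) covers 4:u
6(t) covers 5:t
floor of heap: 0:t, 1:r
completions by unplaced set U, small U first (add the entries for U minus each lowest piece of U):
  |U|=1: {6}:1
  |U|=2: {5,6}:1
  |U|=3: {4,5,6}:1
  |U|=4: {0,4,5,6}:1  {3,4,5,6}:1
  |U|=5: {0,3,4,5,6}:2  {2,3,4,5,6}:1
  start at 0(t): 1
  start at 1(r): 3
sum over floor = 4

4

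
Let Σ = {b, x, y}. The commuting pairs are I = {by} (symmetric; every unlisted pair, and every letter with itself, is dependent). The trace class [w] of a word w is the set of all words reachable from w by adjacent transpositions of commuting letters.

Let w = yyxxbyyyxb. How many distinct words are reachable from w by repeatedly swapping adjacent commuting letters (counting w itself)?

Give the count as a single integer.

piece 0:y — minimal
piece 1:y rests on {0:y}
piece 2:x rests on {1:y}
piece 3:x rests on {2:x}
piece 4:b rests on {3:x}
piece 5:y rests on {3:x}
piece 6:y rests on {5:y}
piece 7:y rests on {6:y}
piece 8:x rests on {4:b, 7:y}
piece 9:b rests on {8:x}
minimal pieces: {0:y}
ways to finish when only these pieces remain (= sum over removing one remaining piece with nothing left below it):
  1 left: {9}→1
  2 left: {8,9}→1
  3 left: {4,8,9}→1  {7,8,9}→1
  4 left: {4,7,8,9}→2  {6,7,8,9}→1
  5 left: {4,6,7,8,9}→3  {5,6,7,8,9}→1
  6 left: {4,5,6,7,8,9}→4
  7 left: {3,4,5,6,7,8,9}→4
  8 left: {2,3,4,5,6,7,8,9}→4
  placing 0:y first → 4 extensions

4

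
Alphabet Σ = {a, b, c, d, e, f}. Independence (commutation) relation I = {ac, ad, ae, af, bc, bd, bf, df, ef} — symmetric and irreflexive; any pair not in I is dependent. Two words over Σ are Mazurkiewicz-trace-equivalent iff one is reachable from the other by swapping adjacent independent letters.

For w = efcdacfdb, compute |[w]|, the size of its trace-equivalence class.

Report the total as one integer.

136

piece 0:e — minimal
piece 1:f — minimal
piece 2:c rests on {0:e, 1:f}
piece 3:d rests on {2:c}
piece 4:a — minimal
piece 5:c rests on {3:d}
piece 6:f rests on {5:c}
piece 7:d rests on {5:c}
piece 8:b rests on {0:e, 4:a}
minimal pieces: {0:e, 1:f, 4:a}
ways to finish when only these pieces remain (= sum over removing one remaining piece with nothing left below it):
  1 left: {6}→1  {7}→1  {8}→1
  2 left: {4,8}→1  {6,7}→2  {6,8}→2  {7,8}→2
  3 left: {4,6,8}→3  {4,7,8}→3  {5,6,7}→2  {6,7,8}→6
  4 left: {3,5,6,7}→2  {4,6,7,8}→12  {5,6,7,8}→8
  5 left: {2,3,5,6,7}→2  {3,5,6,7,8}→10  {4,5,6,7,8}→20
  6 left: {1,2,3,5,6,7}→2  {2,3,5,6,7,8}→12  {3,4,5,6,7,8}→30
  7 left: {0,2,3,5,6,7,8}→12  {1,2,3,5,6,7,8}→14  {2,3,4,5,6,7,8}→42
  placing 0:e first → 56 extensions
  placing 1:f first → 54 extensions
  placing 4:a first → 26 extensions
total linear extensions = 136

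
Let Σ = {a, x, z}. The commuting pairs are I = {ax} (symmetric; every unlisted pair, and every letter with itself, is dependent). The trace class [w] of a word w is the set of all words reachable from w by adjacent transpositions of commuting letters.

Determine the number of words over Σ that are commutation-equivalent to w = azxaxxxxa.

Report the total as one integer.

21

0(a) covers ∅
1(z) covers 0:a
2(x) covers 1:z
3(a) covers 1:z
4(x) covers 2:x
5(x) covers 4:x
6(x) covers 5:x
7(x) covers 6:x
8(a) covers 3:a
floor of heap: 0:a
completions by unplaced set U, small U first (add the entries for U minus each lowest piece of U):
  |U|=1: {7}:1  {8}:1
  |U|=2: {3,8}:1  {6,7}:1  {7,8}:2
  |U|=3: {3,7,8}:3  {5,6,7}:1  {6,7,8}:3
  |U|=4: {3,6,7,8}:6  {4,5,6,7}:1  {5,6,7,8}:4
  |U|=5: {2,4,5,6,7}:1  {3,5,6,7,8}:10  {4,5,6,7,8}:5
  |U|=6: {2,4,5,6,7,8}:6  {3,4,5,6,7,8}:15
  |U|=7: {2,3,4,5,6,7,8}:21
  start at 0(a): 21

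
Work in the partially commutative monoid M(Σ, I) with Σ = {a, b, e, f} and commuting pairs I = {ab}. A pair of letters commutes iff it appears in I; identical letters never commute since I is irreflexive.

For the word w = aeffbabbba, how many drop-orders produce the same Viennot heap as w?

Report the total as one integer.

15

drop 0:a onto floor
drop 1:e onto {0:a}
drop 2:f onto {1:e}
drop 3:f onto {2:f}
drop 4:b onto {3:f}
drop 5:a onto {3:f}
drop 6:b onto {4:b}
drop 7:b onto {6:b}
drop 8:b onto {7:b}
drop 9:a onto {5:a}
ground layer = {0:a}
drop-orders for the pieces not yet dropped (sum over which currently-grounded one goes next):
  1 to go: {8} 1  {9} 1
  2 to go: {5,9} 1  {7,8} 1  {8,9} 2
  3 to go: {5,8,9} 3  {6,7,8} 1  {7,8,9} 3
  4 to go: {4,6,7,8} 1  {5,7,8,9} 6  {6,7,8,9} 4
  5 to go: {4,6,7,8,9} 5  {5,6,7,8,9} 10
  6 to go: {4,5,6,7,8,9} 15
  7 to go: {3,4,5,6,7,8,9} 15
  8 to go: {2,3,4,5,6,7,8,9} 15
  if 0:a drops first: 15 orders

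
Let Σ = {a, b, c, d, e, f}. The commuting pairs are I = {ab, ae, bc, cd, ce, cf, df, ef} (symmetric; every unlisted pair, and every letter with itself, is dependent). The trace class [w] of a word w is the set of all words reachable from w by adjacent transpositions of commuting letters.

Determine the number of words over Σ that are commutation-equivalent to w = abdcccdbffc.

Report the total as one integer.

336

piece 0:a — minimal
piece 1:b — minimal
piece 2:d rests on {0:a, 1:b}
piece 3:c rests on {0:a}
piece 4:c rests on {3:c}
piece 5:c rests on {4:c}
piece 6:d rests on {2:d}
piece 7:b rests on {6:d}
piece 8:f rests on {7:b}
piece 9:f rests on {8:f}
piece 10:c rests on {5:c}
minimal pieces: {0:a, 1:b}
ways to finish when only these pieces remain (= sum over removing one remaining piece with nothing left below it):
  1 left: {9}→1  {10}→1
  2 left: {5,10}→1  {8,9}→1  {9,10}→2
  3 left: {4,5,10}→1  {5,9,10}→3  {7,8,9}→1  {8,9,10}→3
  4 left: {3,4,5,10}→1  {4,5,9,10}→4  {5,8,9,10}→6  {6,7,8,9}→1  {7,8,9,10}→4
  5 left: {2,6,7,8,9}→1  {3,4,5,9,10}→5  {4,5,8,9,10}→10  {5,7,8,9,10}→10  {6,7,8,9,10}→5
  6 left: {1,2,6,7,8,9}→1  {2,6,7,8,9,10}→6  {3,4,5,8,9,10}→15  {4,5,7,8,9,10}→20  {5,6,7,8,9,10}→15
  7 left: {1,2,6,7,8,9,10}→7  {2,5,6,7,8,9,10}→21  {3,4,5,7,8,9,10}→35  {4,5,6,7,8,9,10}→35
  8 left: {1,2,5,6,7,8,9,10}→28  {2,4,5,6,7,8,9,10}→56  {3,4,5,6,7,8,9,10}→70
  9 left: {1,2,4,5,6,7,8,9,10}→84  {2,3,4,5,6,7,8,9,10}→126
  placing 0:a first → 210 extensions
  placing 1:b first → 126 extensions
total linear extensions = 336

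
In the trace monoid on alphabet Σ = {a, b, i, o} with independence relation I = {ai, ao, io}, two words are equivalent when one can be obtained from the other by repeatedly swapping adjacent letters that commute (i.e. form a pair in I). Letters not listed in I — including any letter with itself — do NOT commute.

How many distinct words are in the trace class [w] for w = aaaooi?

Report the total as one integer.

0(a) covers ∅
1(a) covers 0:a
2(a) covers 1:a
3(o) covers ∅
4(o) covers 3:o
5(i) covers ∅
floor of heap: 0:a, 3:o, 5:i
completions by unplaced set U, small U first (add the entries for U minus each lowest piece of U):
  |U|=1: {2}:1  {4}:1  {5}:1
  |U|=2: {1,2}:1  {2,4}:2  {2,5}:2  {3,4}:1  {4,5}:2
  |U|=3: {0,1,2}:1  {1,2,4}:3  {1,2,5}:3  {2,3,4}:3  {2,4,5}:6  {3,4,5}:3
  |U|=4: {0,1,2,4}:4  {0,1,2,5}:4  {1,2,3,4}:6  {1,2,4,5}:12  {2,3,4,5}:12
  start at 0(a): 30
  start at 3(o): 20
  start at 5(i): 10
sum over floor = 60

60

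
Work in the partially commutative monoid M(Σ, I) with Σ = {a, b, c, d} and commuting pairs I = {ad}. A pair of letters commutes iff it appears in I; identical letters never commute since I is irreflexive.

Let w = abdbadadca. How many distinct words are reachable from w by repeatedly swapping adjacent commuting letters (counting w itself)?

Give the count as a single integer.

6

#0=a has no predecessor
#1=b depends on [0:a]
#2=d depends on [1:b]
#3=b depends on [2:d]
#4=a depends on [3:b]
#5=d depends on [3:b]
#6=a depends on [4:a]
#7=d depends on [5:d]
#8=c depends on [6:a, 7:d]
#9=a depends on [8:c]
sources: [0:a]
N(rest) = Σ N(rest − s) over sources s of rest; N(one piece) = 1:
  size 1 → [9]=1
  size 2 → [8,9]=1
  size 3 → [6,8,9]=1  [7,8,9]=1
  size 4 → [4,6,8,9]=1  [5,7,8,9]=1  [6,7,8,9]=2
  size 5 → [4,6,7,8,9]=3  [5,6,7,8,9]=3
  size 6 → [4,5,6,7,8,9]=6
  size 7 → [3,4,5,6,7,8,9]=6
  size 8 → [2,3,4,5,6,7,8,9]=6
  first=0(a) contributes 6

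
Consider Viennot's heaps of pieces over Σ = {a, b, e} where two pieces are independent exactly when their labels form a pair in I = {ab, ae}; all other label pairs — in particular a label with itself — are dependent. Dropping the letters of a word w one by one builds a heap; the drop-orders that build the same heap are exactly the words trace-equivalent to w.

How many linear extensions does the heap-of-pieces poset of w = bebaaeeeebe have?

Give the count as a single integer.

#0=b has no predecessor
#1=e depends on [0:b]
#2=b depends on [1:e]
#3=a has no predecessor
#4=a depends on [3:a]
#5=e depends on [2:b]
#6=e depends on [5:e]
#7=e depends on [6:e]
#8=e depends on [7:e]
#9=b depends on [8:e]
#10=e depends on [9:b]
sources: [0:b, 3:a]
N(rest) = Σ N(rest − s) over sources s of rest; N(one piece) = 1:
  size 1 → [4]=1  [10]=1
  size 2 → [3,4]=1  [4,10]=2  [9,10]=1
  size 3 → [3,4,10]=3  [4,9,10]=3  [8,9,10]=1
  size 4 → [3,4,9,10]=6  [4,8,9,10]=4  [7,8,9,10]=1
  size 5 → [3,4,8,9,10]=10  [4,7,8,9,10]=5  [6,7,8,9,10]=1
  size 6 → [3,4,7,8,9,10]=15  [4,6,7,8,9,10]=6  [5,6,7,8,9,10]=1
  size 7 → [2,5,6,7,8,9,10]=1  [3,4,6,7,8,9,10]=21  [4,5,6,7,8,9,10]=7
  size 8 → [1,2,5,6,7,8,9,10]=1  [2,4,5,6,7,8,9,10]=8  [3,4,5,6,7,8,9,10]=28
  size 9 → [0,1,2,5,6,7,8,9,10]=1  [1,2,4,5,6,7,8,9,10]=9  [2,3,4,5,6,7,8,9,10]=36
  first=0(b) contributes 45
  first=3(a) contributes 10
|[w]| = 55

55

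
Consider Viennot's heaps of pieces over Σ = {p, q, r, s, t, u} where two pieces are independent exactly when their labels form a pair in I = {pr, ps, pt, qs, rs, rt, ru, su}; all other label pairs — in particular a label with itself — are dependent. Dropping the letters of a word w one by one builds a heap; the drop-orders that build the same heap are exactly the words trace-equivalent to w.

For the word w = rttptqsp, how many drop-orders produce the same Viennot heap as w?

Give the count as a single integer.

70

#0=r has no predecessor
#1=t has no predecessor
#2=t depends on [1:t]
#3=p has no predecessor
#4=t depends on [2:t]
#5=q depends on [0:r, 3:p, 4:t]
#6=s depends on [4:t]
#7=p depends on [5:q]
sources: [0:r, 1:t, 3:p]
N(rest) = Σ N(rest − s) over sources s of rest; N(one piece) = 1:
  size 1 → [6]=1  [7]=1
  size 2 → [5,7]=1  [6,7]=2
  size 3 → [0,5,7]=1  [3,5,7]=1  [5,6,7]=3
  size 4 → [0,3,5,7]=2  [0,5,6,7]=4  [3,5,6,7]=4  [4,5,6,7]=3
  size 5 → [0,3,5,6,7]=10  [0,4,5,6,7]=7  [2,4,5,6,7]=3  [3,4,5,6,7]=7
  size 6 → [0,2,4,5,6,7]=10  [0,3,4,5,6,7]=24  [1,2,4,5,6,7]=3  [2,3,4,5,6,7]=10
  first=0(r) contributes 13
  first=1(t) contributes 44
  first=3(p) contributes 13
|[w]| = 70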